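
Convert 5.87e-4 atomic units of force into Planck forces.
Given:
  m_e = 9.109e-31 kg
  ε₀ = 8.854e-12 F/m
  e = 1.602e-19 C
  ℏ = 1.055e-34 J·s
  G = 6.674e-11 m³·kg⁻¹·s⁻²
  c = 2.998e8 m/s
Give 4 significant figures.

3.986e-55

atomic unit of force: F_au = E_h/a₀ = m_e²e⁶/((4πε₀)³ℏ⁴) = 8.220e-8 N
Planck force: F_P = c⁴/G = 1.210e44 N
5.87e-4 × 8.220e-8 / 1.210e44 = 3.986e-55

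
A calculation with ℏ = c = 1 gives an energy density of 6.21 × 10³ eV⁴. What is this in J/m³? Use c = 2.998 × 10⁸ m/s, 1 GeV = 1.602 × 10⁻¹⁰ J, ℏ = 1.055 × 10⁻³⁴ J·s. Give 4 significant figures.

[E]/[L]³ = [E]⁴/(ℏc)³; restore (ℏc)⁻³.
1 GeV⁴ → 1/(ℏc)³ × (1 GeV in J)⁴ = 2.082 × 10³⁷ J/m³.
Convert the energy scale: 6.21 × 10³ eV⁴ = 6.21 × 10⁻³³ GeV⁴.
Result: 6.21 × 10⁻³³ × 2.082 × 10³⁷ = 1.293 × 10⁵ J/m³.

1.293 × 10⁵ J/m³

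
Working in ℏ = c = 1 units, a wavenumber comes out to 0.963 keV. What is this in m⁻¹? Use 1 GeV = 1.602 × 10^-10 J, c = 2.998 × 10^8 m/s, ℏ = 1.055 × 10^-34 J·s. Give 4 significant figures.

Inverse length is [E]/(ℏc).
1 GeV → 1/(ℏc) × (1 GeV in J) = 5.065 × 10^15 m⁻¹.
Convert the energy scale: 0.963 keV = 9.63 × 10^-7 GeV.
Result: 9.63 × 10^-7 × 5.065 × 10^15 = 4.878 × 10^9 m⁻¹.

4.878 × 10^9 m⁻¹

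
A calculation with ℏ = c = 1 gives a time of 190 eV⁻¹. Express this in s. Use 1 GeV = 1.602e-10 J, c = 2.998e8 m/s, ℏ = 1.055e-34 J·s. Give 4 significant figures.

A time is [E]⁻¹ in ℏ=c=1; restore one factor of ℏ.
1 GeV⁻¹ → ℏ × (1 GeV in J)⁻¹ = 6.586e-25 s.
Convert the energy scale: 190 eV⁻¹ = 1.90e11 GeV⁻¹.
Result: 1.90e11 × 6.586e-25 = 1.251e-13 s.

1.251e-13 s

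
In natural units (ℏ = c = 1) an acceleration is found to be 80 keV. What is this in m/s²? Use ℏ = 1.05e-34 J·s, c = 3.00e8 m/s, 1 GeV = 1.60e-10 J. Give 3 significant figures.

3.66e28 m/s²

Acceleration is [L]/[T]² = c·[E]/ℏ.
1 GeV → c/ℏ × (1 GeV in J) = 4.57e32 m/s².
Convert the energy scale: 80 keV = 8.00e-5 GeV.
Result: 8.00e-5 × 4.57e32 = 3.66e28 m/s².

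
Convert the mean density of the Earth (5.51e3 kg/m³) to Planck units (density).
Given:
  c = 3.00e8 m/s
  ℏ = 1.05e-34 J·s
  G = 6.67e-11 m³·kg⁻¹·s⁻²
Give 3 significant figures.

1.06e-93

Planck density: ρ_P = c⁵/(ℏG²) = 5.20e96 kg/m³.
5.51e3 / 5.20e96 = 1.06e-93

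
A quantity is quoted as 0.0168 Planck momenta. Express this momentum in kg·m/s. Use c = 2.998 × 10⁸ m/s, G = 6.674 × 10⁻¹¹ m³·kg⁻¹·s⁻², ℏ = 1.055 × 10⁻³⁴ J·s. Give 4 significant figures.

0.1096 kg·m/s

One Planck momentum: p_P = √(ℏc³/G) = 6.527 kg·m/s.
0.0168 × 6.527 kg·m/s = 0.1096 kg·m/s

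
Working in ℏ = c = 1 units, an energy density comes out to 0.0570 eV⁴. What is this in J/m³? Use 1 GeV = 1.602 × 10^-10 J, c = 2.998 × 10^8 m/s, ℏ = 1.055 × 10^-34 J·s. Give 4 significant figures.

1.187 J/m³

[E]/[L]³ = [E]⁴/(ℏc)³; restore (ℏc)⁻³.
1 GeV⁴ → 1/(ℏc)³ × (1 GeV in J)⁴ = 2.082 × 10^37 J/m³.
Convert the energy scale: 0.0570 eV⁴ = 5.70 × 10^-38 GeV⁴.
Result: 5.70 × 10^-38 × 2.082 × 10^37 = 1.187 J/m³.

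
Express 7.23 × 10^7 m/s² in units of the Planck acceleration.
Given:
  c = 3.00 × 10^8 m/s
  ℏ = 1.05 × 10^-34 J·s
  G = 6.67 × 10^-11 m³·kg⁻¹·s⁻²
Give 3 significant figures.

1.29 × 10^-44

Planck acceleration: a_P = √(c⁷/(ℏG)) = 5.59 × 10^51 m/s².
7.23 × 10^7 / 5.59 × 10^51 = 1.29 × 10^-44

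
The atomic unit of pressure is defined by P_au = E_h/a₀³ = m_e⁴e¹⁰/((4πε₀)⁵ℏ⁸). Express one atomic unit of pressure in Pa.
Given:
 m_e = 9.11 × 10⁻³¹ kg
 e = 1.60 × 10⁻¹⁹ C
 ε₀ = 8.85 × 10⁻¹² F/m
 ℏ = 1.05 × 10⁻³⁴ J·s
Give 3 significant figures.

3.01 × 10¹³ Pa

P_au = E_h/a₀³ = m_e⁴e¹⁰/((4πε₀)⁵ℏ⁸)
E_h = 4.38 × 10⁻¹⁸ J
a₀ = 5.26 × 10⁻¹¹ m
E_h/a₀³ = 3.01 × 10¹³ Pa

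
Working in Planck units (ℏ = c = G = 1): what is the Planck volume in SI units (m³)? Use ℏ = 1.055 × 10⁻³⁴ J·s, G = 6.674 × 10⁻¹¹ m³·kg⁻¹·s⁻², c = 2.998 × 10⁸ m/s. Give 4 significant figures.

From ℏ = c = G = 1 the volume scale is V_P = (ℏG/c³)^(3/2).
  = √(1.784 × 10⁻²⁰⁹)
  = 4.224 × 10⁻¹⁰⁵ m³

4.224 × 10⁻¹⁰⁵ m³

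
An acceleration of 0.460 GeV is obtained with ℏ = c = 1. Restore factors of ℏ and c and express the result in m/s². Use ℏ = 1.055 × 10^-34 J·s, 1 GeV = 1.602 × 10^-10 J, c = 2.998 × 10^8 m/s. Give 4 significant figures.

Acceleration is [L]/[T]² = c·[E]/ℏ.
1 GeV → c/ℏ × (1 GeV in J) = 4.552 × 10^32 m/s².
Result: 0.460 × 4.552 × 10^32 = 2.094 × 10^32 m/s².

2.094 × 10^32 m/s²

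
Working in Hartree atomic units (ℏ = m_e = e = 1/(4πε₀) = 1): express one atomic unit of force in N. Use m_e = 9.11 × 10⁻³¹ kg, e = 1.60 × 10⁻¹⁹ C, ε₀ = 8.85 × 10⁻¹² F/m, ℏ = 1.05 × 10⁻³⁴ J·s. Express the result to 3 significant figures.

Dimensional analysis gives F_au = E_h/a₀ = m_e²e⁶/((4πε₀)³ℏ⁴).
E_h = 4.38 × 10⁻¹⁸ J
a₀ = 5.26 × 10⁻¹¹ m
E_h/a₀ = 8.33 × 10⁻⁸ N

8.33 × 10⁻⁸ N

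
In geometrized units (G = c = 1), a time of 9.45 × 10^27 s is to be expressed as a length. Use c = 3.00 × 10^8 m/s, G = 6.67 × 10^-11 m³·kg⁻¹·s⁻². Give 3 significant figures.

Time → length via c.
9.45 × 10^27 s × (c) = 2.83 × 10^36 m

2.83 × 10^36 m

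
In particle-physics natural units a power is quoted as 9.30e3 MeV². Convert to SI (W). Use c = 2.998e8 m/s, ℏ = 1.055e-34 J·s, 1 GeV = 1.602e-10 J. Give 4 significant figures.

Power is [E]/[T] = [E]²/ℏ.
1 GeV² → 1/ℏ × (1 GeV in J)² = 2.433e14 W.
Convert the energy scale: 9.30e3 MeV² = 9.30e-3 GeV².
Result: 9.30e-3 × 2.433e14 = 2.262e12 W.

2.262e12 W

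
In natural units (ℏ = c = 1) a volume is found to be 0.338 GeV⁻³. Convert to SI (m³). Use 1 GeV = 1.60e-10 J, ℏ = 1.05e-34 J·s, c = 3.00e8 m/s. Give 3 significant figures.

Volume is [L]³ = [E]⁻³·(ℏc)³.
1 GeV⁻³ → (ℏc)³ × (1 GeV in J)⁻³ = 7.63e-48 m³.
Result: 0.338 × 7.63e-48 = 2.58e-48 m³.

2.58e-48 m³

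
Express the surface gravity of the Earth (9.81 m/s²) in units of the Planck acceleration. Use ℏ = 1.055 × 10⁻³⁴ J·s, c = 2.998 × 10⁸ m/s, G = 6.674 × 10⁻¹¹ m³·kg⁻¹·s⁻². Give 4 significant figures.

1.764 × 10⁻⁵¹

Planck acceleration: a_P = √(c⁷/(ℏG)) = 5.560 × 10⁵¹ m/s².
9.81 / 5.560 × 10⁵¹ = 1.764 × 10⁻⁵¹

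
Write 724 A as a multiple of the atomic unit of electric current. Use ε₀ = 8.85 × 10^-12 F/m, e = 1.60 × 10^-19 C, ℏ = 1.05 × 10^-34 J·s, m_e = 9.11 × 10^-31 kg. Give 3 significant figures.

atomic unit of electric current: I_au = e E_h/ℏ = m_e e⁵/((4πε₀)²ℏ³) = 6.67 × 10^-3 A.
724 / 6.67 × 10^-3 = 1.09 × 10^5

1.09 × 10^5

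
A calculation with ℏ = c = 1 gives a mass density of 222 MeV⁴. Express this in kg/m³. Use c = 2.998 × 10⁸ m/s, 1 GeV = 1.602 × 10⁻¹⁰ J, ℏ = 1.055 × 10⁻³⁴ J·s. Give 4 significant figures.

Mass density is [E]/(c²[L]³) = [E]⁴/(ℏ³c⁵).
1 GeV⁴ → 1/(ℏ³c⁵) × (1 GeV in J)⁴ = 2.316 × 10²⁰ kg/m³.
Convert the energy scale: 222 MeV⁴ = 2.22 × 10⁻¹⁰ GeV⁴.
Result: 2.22 × 10⁻¹⁰ × 2.316 × 10²⁰ = 5.141 × 10¹⁰ kg/m³.

5.141 × 10¹⁰ kg/m³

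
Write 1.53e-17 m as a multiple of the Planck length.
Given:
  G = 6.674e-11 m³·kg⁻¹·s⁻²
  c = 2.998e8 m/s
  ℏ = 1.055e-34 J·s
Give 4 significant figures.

Planck length: ℓ_P = √(ℏG/c³) = 1.616e-35 m.
1.53e-17 / 1.616e-35 = 9.465e17

9.465e17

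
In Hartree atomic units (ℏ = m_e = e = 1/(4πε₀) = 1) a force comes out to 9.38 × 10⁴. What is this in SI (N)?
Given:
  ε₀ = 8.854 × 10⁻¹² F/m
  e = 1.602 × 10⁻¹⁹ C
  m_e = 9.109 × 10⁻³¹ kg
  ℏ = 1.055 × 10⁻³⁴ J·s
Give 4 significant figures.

One atomic unit of force: F_au = E_h/a₀ = m_e²e⁶/((4πε₀)³ℏ⁴) = 8.220 × 10⁻⁸ N.
9.38 × 10⁴ × 8.220 × 10⁻⁸ N = 7.710 × 10⁻³ N

7.710 × 10⁻³ N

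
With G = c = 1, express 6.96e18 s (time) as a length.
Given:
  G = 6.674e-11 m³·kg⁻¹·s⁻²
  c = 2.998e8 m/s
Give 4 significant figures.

Time → length via c.
6.96e18 s × (c) = 2.087e27 m

2.087e27 m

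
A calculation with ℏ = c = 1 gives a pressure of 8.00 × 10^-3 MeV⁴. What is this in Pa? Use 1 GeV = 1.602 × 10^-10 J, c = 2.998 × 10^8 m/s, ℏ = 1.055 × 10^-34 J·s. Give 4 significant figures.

Pressure is [E]/[L]³ = [E]⁴/(ℏc)³.
1 GeV⁴ → 1/(ℏc)³ × (1 GeV in J)⁴ = 2.082 × 10^37 Pa.
Convert the energy scale: 8.00 × 10^-3 MeV⁴ = 8.00 × 10^-15 GeV⁴.
Result: 8.00 × 10^-15 × 2.082 × 10^37 = 1.665 × 10^23 Pa.

1.665 × 10^23 Pa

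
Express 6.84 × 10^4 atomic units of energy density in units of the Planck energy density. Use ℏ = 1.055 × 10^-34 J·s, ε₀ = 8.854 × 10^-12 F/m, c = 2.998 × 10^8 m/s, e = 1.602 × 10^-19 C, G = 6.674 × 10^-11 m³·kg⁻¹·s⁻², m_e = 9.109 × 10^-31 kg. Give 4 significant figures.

4.325 × 10^-96

atomic unit of energy density: u_au = E_h/a₀³ = m_e⁴e¹⁰/((4πε₀)⁵ℏ⁸) = 2.929 × 10^13 J/m³
Planck energy density: u_P = c⁷/(ℏG²) = 4.632 × 10^113 J/m³
6.84 × 10^4 × 2.929 × 10^13 / 4.632 × 10^113 = 4.325 × 10^-96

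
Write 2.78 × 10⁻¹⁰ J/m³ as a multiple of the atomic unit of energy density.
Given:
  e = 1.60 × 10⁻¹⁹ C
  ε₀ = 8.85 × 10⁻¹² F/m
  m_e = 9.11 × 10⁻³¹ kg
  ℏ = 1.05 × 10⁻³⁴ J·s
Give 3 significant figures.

9.23 × 10⁻²⁴

atomic unit of energy density: u_au = E_h/a₀³ = m_e⁴e¹⁰/((4πε₀)⁵ℏ⁸) = 3.01 × 10¹³ J/m³.
2.78 × 10⁻¹⁰ / 3.01 × 10¹³ = 9.23 × 10⁻²⁴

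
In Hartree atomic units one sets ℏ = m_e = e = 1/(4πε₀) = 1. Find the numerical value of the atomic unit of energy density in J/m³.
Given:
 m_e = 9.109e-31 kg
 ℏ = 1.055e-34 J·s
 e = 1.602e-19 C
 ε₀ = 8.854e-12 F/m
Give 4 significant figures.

2.929e13 J/m³

u_au = E_h/a₀³ = m_e⁴e¹⁰/((4πε₀)⁵ℏ⁸)
E_h = 4.354e-18 J
a₀ = 5.297e-11 m
E_h/a₀³ = 2.929e13 J/m³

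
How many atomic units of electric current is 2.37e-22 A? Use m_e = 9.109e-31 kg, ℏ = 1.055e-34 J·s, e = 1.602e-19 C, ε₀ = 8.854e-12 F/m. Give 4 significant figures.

3.584e-20

atomic unit of electric current: I_au = e E_h/ℏ = m_e e⁵/((4πε₀)²ℏ³) = 6.612e-3 A.
2.37e-22 / 6.612e-3 = 3.584e-20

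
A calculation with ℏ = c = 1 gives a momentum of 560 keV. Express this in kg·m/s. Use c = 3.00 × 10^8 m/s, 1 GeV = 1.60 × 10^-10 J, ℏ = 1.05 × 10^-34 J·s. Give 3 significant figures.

2.99 × 10^-22 kg·m/s

Momentum is [E]/c; divide by c.
1 GeV → 1/c × (1 GeV in J) = 5.33 × 10^-19 kg·m/s.
Convert the energy scale: 560 keV = 5.60 × 10^-4 GeV.
Result: 5.60 × 10^-4 × 5.33 × 10^-19 = 2.99 × 10^-22 kg·m/s.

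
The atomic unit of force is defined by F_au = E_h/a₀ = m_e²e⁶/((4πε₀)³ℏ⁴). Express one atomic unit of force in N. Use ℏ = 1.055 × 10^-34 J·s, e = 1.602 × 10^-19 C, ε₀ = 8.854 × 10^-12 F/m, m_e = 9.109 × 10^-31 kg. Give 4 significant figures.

8.220 × 10^-8 N

F_au = E_h/a₀ = m_e²e⁶/((4πε₀)³ℏ⁴)
E_h = 4.354 × 10^-18 J
a₀ = 5.297 × 10^-11 m
E_h/a₀ = 8.220 × 10^-8 N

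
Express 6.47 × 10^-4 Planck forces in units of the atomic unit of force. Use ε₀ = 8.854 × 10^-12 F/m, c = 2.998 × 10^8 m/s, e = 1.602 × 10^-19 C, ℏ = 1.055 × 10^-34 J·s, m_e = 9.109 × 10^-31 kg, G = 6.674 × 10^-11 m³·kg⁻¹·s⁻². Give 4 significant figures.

9.528 × 10^47

Planck force: F_P = c⁴/G = 1.210 × 10^44 N
atomic unit of force: F_au = E_h/a₀ = m_e²e⁶/((4πε₀)³ℏ⁴) = 8.220 × 10^-8 N
6.47 × 10^-4 × 1.210 × 10^44 / 8.220 × 10^-8 = 9.528 × 10^47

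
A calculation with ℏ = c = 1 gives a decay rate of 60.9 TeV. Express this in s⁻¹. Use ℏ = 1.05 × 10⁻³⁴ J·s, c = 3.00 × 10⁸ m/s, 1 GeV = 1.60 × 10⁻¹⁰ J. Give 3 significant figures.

A rate is [E]/ℏ; divide by ℏ.
1 GeV → 1/ℏ × (1 GeV in J) = 1.52 × 10²⁴ s⁻¹.
Convert the energy scale: 60.9 TeV = 6.09 × 10⁴ GeV.
Result: 6.09 × 10⁴ × 1.52 × 10²⁴ = 9.28 × 10²⁸ s⁻¹.

9.28 × 10²⁸ s⁻¹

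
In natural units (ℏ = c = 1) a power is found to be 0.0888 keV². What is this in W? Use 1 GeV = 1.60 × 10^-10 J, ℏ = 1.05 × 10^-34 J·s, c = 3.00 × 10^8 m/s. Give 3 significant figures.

Power is [E]/[T] = [E]²/ℏ.
1 GeV² → 1/ℏ × (1 GeV in J)² = 2.44 × 10^14 W.
Convert the energy scale: 0.0888 keV² = 8.88 × 10^-14 GeV².
Result: 8.88 × 10^-14 × 2.44 × 10^14 = 21.7 W.

21.7 W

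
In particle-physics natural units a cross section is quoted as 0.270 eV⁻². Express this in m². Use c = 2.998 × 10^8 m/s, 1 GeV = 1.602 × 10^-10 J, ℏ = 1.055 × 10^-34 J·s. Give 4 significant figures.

Area is [L]² = [E]⁻²·(ℏc)²; restore (ℏc)².
1 GeV⁻² → (ℏc)² × (1 GeV in J)⁻² = 3.898 × 10^-32 m².
Convert the energy scale: 0.270 eV⁻² = 2.70 × 10^17 GeV⁻².
Result: 2.70 × 10^17 × 3.898 × 10^-32 = 1.052 × 10^-14 m².

1.052 × 10^-14 m²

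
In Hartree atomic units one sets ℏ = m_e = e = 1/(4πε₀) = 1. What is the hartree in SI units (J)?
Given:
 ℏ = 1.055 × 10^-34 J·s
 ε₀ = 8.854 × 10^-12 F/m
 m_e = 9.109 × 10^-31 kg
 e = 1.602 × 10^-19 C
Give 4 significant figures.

4.354 × 10^-18 J

E_h = m_e e⁴/(4πε₀ℏ)²
  = 6.000 × 10^-106 / 1.378 × 10^-88
  = 4.354 × 10^-18 J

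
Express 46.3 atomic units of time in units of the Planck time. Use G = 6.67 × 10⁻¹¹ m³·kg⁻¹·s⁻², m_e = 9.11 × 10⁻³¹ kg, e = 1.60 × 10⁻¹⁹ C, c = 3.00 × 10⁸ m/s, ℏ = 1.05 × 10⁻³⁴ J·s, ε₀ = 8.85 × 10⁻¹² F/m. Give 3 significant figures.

2.07 × 10²⁸

atomic unit of time: τ_au = (4πε₀)²ℏ³/(m_e e⁴) = 2.40 × 10⁻¹⁷ s
Planck time: t_P = √(ℏG/c⁵) = 5.37 × 10⁻⁴⁴ s
46.3 × 2.40 × 10⁻¹⁷ / 5.37 × 10⁻⁴⁴ = 2.07 × 10²⁸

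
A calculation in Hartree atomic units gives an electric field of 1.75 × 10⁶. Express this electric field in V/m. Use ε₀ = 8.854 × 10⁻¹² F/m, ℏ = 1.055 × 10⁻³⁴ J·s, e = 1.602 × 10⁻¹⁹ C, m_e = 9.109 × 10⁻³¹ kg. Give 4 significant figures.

One atomic unit of electric field: E_au = E_h/(e a₀) = m_e²e⁵/((4πε₀)³ℏ⁴) = 5.131 × 10¹¹ V/m.
1.75 × 10⁶ × 5.131 × 10¹¹ V/m = 8.979 × 10¹⁷ V/m

8.979 × 10¹⁷ V/m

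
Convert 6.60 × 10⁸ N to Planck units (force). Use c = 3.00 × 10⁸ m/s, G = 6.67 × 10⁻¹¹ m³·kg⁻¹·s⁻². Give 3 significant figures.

5.43 × 10⁻³⁶

Planck force: F_P = c⁴/G = 1.21 × 10⁴⁴ N.
6.60 × 10⁸ / 1.21 × 10⁴⁴ = 5.43 × 10⁻³⁶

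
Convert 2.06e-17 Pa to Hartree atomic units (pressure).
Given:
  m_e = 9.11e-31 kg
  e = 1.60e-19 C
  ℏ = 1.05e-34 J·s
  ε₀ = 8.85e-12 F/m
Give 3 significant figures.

6.84e-31

atomic unit of pressure: P_au = E_h/a₀³ = m_e⁴e¹⁰/((4πε₀)⁵ℏ⁸) = 3.01e13 Pa.
2.06e-17 / 3.01e13 = 6.84e-31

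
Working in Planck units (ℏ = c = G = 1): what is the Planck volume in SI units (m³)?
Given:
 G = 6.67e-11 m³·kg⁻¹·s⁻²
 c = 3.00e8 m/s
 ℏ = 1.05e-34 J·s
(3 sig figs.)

Dimensional analysis gives V_P = (ℏG/c³)^(3/2).
  = √(1.75e-209)
  = 4.18e-105 m³

4.18e-105 m³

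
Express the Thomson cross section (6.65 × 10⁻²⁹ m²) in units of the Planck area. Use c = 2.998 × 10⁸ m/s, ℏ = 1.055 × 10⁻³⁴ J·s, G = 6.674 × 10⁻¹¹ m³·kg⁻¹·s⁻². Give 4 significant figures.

2.545 × 10⁴¹

Planck area: A_P = ℏG/c³ = 2.613 × 10⁻⁷⁰ m².
6.65 × 10⁻²⁹ / 2.613 × 10⁻⁷⁰ = 2.545 × 10⁴¹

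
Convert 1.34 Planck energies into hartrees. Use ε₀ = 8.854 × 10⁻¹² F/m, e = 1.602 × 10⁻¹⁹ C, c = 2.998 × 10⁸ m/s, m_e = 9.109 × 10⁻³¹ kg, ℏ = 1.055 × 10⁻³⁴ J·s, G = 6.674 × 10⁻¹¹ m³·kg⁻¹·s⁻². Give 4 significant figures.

6.021 × 10²⁶

Planck energy: E_P = √(ℏc⁵/G) = 1.957 × 10⁹ J
hartree: E_h = m_e e⁴/(4πε₀ℏ)² = 4.354 × 10⁻¹⁸ J
1.34 × 1.957 × 10⁹ / 4.354 × 10⁻¹⁸ = 6.021 × 10²⁶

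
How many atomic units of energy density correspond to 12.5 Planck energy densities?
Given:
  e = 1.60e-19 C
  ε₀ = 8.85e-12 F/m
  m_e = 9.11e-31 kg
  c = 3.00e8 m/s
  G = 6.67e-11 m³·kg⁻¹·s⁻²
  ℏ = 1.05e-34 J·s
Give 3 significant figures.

1.94e101

Planck energy density: u_P = c⁷/(ℏG²) = 4.68e113 J/m³
atomic unit of energy density: u_au = E_h/a₀³ = m_e⁴e¹⁰/((4πε₀)⁵ℏ⁸) = 3.01e13 J/m³
12.5 × 4.68e113 / 3.01e13 = 1.94e101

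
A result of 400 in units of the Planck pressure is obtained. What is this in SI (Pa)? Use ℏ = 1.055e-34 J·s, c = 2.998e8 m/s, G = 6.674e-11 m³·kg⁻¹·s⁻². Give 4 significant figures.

One Planck pressure: p_P = c⁷/(ℏG²) = 4.632e113 Pa.
400 × 4.632e113 Pa = 1.853e116 Pa

1.853e116 Pa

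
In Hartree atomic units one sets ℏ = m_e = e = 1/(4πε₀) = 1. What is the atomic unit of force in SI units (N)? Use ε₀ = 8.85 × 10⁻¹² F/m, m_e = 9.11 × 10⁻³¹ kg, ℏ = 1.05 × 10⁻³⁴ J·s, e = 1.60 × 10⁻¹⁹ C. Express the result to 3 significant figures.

8.33 × 10⁻⁸ N

F_au = E_h/a₀ = m_e²e⁶/((4πε₀)³ℏ⁴)
E_h = 4.38 × 10⁻¹⁸ J
a₀ = 5.26 × 10⁻¹¹ m
E_h/a₀ = 8.33 × 10⁻⁸ N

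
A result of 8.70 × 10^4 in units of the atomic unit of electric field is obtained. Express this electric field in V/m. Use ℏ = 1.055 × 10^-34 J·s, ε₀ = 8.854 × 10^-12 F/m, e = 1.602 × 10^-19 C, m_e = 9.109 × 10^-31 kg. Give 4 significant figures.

4.464 × 10^16 V/m

One atomic unit of electric field: E_au = E_h/(e a₀) = m_e²e⁵/((4πε₀)³ℏ⁴) = 5.131 × 10^11 V/m.
8.70 × 10^4 × 5.131 × 10^11 V/m = 4.464 × 10^16 V/m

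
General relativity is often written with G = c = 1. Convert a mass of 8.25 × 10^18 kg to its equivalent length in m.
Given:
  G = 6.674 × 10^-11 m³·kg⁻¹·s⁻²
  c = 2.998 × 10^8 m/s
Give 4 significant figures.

In G = c = 1 units mass has dimensions of length; the conversion factor is G/c².
8.25 × 10^18 kg × (G/c²) = 6.126 × 10^-9 m

6.126 × 10^-9 m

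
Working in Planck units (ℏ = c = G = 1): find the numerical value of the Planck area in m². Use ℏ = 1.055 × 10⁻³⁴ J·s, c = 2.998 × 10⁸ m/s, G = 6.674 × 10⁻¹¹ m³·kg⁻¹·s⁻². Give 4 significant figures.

2.613 × 10⁻⁷⁰ m²

The unique combination of the constants set to 1 with dimensions of area is A_P = ℏG/c³.
  = 7.041 × 10⁻⁴⁵ / 2.695 × 10²⁵
  = 2.613 × 10⁻⁷⁰ m²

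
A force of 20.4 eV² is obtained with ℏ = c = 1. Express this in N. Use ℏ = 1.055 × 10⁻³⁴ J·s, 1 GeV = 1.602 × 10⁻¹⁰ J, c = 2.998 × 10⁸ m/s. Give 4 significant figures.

1.655 × 10⁻¹¹ N

Force is [E]/[L] = [E]²/(ℏc); restore (ℏc)⁻¹.
1 GeV² → 1/(ℏc) × (1 GeV in J)² = 8.114 × 10⁵ N.
Convert the energy scale: 20.4 eV² = 2.04 × 10⁻¹⁷ GeV².
Result: 2.04 × 10⁻¹⁷ × 8.114 × 10⁵ = 1.655 × 10⁻¹¹ N.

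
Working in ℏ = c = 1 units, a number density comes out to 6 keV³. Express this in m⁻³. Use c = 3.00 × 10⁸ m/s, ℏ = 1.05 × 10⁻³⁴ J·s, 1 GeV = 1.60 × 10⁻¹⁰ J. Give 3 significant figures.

7.86 × 10²⁹ m⁻³

Number density is [L]⁻³ = [E]³/(ℏc)³.
1 GeV³ → 1/(ℏc)³ × (1 GeV in J)³ = 1.31 × 10⁴⁷ m⁻³.
Convert the energy scale: 6 keV³ = 6.00 × 10⁻¹⁸ GeV³.
Result: 6.00 × 10⁻¹⁸ × 1.31 × 10⁴⁷ = 7.86 × 10²⁹ m⁻³.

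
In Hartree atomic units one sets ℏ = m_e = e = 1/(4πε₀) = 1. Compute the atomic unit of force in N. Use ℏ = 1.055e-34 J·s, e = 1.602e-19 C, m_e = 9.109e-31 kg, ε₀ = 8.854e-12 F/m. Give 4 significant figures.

F_au = E_h/a₀ = m_e²e⁶/((4πε₀)³ℏ⁴)
E_h = 4.354e-18 J
a₀ = 5.297e-11 m
E_h/a₀ = 8.220e-8 N

8.220e-8 N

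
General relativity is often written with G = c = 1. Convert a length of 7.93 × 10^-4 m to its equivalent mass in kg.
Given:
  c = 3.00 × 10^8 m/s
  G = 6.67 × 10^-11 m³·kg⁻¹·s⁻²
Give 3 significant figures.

Length → mass via c²/G.
7.93 × 10^-4 m × (c²/G) = 1.07 × 10^24 kg

1.07 × 10^24 kg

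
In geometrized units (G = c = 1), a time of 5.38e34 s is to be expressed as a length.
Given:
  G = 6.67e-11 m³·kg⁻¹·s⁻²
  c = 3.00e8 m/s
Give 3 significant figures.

1.61e43 m

Time → length via c.
5.38e34 s × (c) = 1.61e43 m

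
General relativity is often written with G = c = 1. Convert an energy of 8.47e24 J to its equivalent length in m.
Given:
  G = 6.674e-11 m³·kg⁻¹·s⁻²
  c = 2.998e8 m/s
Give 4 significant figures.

Energy → length via G/c⁴.
8.47e24 J × (G/c⁴) = 6.998e-20 m

6.998e-20 m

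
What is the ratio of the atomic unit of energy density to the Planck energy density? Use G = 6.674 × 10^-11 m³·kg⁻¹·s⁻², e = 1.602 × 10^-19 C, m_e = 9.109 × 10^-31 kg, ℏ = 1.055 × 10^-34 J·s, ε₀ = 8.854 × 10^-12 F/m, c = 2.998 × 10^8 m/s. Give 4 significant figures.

6.323 × 10^-101

atomic unit of energy density: u_au = E_h/a₀³ = m_e⁴e¹⁰/((4πε₀)⁵ℏ⁸) = 2.929 × 10^13 J/m³
Planck energy density: u_P = c⁷/(ℏG²) = 4.632 × 10^113 J/m³
ratio = 2.929 × 10^13 / 4.632 × 10^113 = 6.323 × 10^-101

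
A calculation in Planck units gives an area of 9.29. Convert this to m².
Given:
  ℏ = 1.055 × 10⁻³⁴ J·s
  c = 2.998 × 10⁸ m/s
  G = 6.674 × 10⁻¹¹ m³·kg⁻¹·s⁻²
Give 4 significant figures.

2.428 × 10⁻⁶⁹ m²

One Planck area: A_P = ℏG/c³ = 2.613 × 10⁻⁷⁰ m².
9.29 × 2.613 × 10⁻⁷⁰ m² = 2.428 × 10⁻⁶⁹ m²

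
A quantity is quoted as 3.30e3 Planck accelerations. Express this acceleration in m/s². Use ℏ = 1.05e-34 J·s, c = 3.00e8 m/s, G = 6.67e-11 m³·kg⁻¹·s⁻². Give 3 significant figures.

One Planck acceleration: a_P = √(c⁷/(ℏG)) = 5.59e51 m/s².
3.30e3 × 5.59e51 m/s² = 1.84e55 m/s²

1.84e55 m/s²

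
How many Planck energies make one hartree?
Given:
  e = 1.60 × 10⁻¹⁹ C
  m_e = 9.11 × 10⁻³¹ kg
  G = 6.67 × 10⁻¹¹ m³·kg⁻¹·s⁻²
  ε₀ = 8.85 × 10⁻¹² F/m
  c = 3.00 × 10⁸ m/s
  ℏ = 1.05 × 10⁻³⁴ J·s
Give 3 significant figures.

2.24 × 10⁻²⁷

hartree: E_h = m_e e⁴/(4πε₀ℏ)² = 4.38 × 10⁻¹⁸ J
Planck energy: E_P = √(ℏc⁵/G) = 1.96 × 10⁹ J
ratio = 4.38 × 10⁻¹⁸ / 1.96 × 10⁹ = 2.24 × 10⁻²⁷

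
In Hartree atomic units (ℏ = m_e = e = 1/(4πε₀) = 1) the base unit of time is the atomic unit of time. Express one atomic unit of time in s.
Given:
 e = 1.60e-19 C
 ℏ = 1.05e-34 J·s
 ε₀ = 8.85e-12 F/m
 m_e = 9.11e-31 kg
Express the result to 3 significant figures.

2.40e-17 s

τ_au = (4πε₀)²ℏ³/(m_e e⁴)
E_h = 4.38e-18 J
ℏ/E_h = 2.40e-17 s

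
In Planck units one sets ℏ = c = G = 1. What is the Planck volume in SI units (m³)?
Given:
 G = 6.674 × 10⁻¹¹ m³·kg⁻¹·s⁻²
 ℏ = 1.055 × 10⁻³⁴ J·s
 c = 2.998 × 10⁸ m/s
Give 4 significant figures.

V_P = (ℏG/c³)^(3/2)
  = √(1.784 × 10⁻²⁰⁹)
  = 4.224 × 10⁻¹⁰⁵ m³

4.224 × 10⁻¹⁰⁵ m³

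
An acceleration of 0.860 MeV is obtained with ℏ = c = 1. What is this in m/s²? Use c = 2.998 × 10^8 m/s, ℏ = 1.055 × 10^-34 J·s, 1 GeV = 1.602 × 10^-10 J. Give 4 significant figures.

3.915 × 10^29 m/s²

Acceleration is [L]/[T]² = c·[E]/ℏ.
1 GeV → c/ℏ × (1 GeV in J) = 4.552 × 10^32 m/s².
Convert the energy scale: 0.860 MeV = 8.60 × 10^-4 GeV.
Result: 8.60 × 10^-4 × 4.552 × 10^32 = 3.915 × 10^29 m/s².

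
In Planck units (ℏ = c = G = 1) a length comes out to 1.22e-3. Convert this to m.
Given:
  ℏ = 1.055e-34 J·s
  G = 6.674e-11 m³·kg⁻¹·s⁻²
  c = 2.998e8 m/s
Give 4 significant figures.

One Planck length: ℓ_P = √(ℏG/c³) = 1.616e-35 m.
1.22e-3 × 1.616e-35 m = 1.972e-38 m

1.972e-38 m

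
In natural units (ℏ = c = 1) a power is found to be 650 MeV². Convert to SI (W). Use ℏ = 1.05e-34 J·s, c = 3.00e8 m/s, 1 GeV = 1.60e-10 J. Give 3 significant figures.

Power is [E]/[T] = [E]²/ℏ.
1 GeV² → 1/ℏ × (1 GeV in J)² = 2.44e14 W.
Convert the energy scale: 650 MeV² = 6.50e-4 GeV².
Result: 6.50e-4 × 2.44e14 = 1.58e11 W.

1.58e11 W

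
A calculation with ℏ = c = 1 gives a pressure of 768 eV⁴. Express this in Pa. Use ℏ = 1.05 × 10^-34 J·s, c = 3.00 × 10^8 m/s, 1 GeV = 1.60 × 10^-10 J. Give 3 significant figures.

1.61 × 10^4 Pa

Pressure is [E]/[L]³ = [E]⁴/(ℏc)³.
1 GeV⁴ → 1/(ℏc)³ × (1 GeV in J)⁴ = 2.10 × 10^37 Pa.
Convert the energy scale: 768 eV⁴ = 7.68 × 10^-34 GeV⁴.
Result: 7.68 × 10^-34 × 2.10 × 10^37 = 1.61 × 10^4 Pa.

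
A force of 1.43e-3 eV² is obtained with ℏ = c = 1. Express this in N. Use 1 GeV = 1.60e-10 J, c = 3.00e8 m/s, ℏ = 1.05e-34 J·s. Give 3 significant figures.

1.16e-15 N

Force is [E]/[L] = [E]²/(ℏc); restore (ℏc)⁻¹.
1 GeV² → 1/(ℏc) × (1 GeV in J)² = 8.13e5 N.
Convert the energy scale: 1.43e-3 eV² = 1.43e-21 GeV².
Result: 1.43e-21 × 8.13e5 = 1.16e-15 N.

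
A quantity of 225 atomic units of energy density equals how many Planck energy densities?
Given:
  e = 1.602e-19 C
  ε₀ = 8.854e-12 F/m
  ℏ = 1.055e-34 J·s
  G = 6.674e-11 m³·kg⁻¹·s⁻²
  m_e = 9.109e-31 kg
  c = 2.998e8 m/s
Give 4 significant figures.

1.423e-98

atomic unit of energy density: u_au = E_h/a₀³ = m_e⁴e¹⁰/((4πε₀)⁵ℏ⁸) = 2.929e13 J/m³
Planck energy density: u_P = c⁷/(ℏG²) = 4.632e113 J/m³
225 × 2.929e13 / 4.632e113 = 1.423e-98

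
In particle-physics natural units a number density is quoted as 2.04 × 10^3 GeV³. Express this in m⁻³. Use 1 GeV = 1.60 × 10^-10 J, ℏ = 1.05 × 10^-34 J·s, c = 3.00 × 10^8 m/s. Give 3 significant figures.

2.67 × 10^50 m⁻³

Number density is [L]⁻³ = [E]³/(ℏc)³.
1 GeV³ → 1/(ℏc)³ × (1 GeV in J)³ = 1.31 × 10^47 m⁻³.
Result: 2.04 × 10^3 × 1.31 × 10^47 = 2.67 × 10^50 m⁻³.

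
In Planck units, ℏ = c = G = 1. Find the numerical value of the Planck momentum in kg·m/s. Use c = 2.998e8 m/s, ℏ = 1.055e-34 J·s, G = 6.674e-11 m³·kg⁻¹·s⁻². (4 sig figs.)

6.527 kg·m/s

Dimensional analysis gives p_P = √(ℏc³/G).
  = √(42.60)
  = 6.527 kg·m/s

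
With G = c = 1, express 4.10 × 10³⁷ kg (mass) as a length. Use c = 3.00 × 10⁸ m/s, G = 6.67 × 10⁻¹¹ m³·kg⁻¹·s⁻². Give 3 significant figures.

3.04 × 10¹⁰ m

In G = c = 1 units mass has dimensions of length; the conversion factor is G/c².
4.10 × 10³⁷ kg × (G/c²) = 3.04 × 10¹⁰ m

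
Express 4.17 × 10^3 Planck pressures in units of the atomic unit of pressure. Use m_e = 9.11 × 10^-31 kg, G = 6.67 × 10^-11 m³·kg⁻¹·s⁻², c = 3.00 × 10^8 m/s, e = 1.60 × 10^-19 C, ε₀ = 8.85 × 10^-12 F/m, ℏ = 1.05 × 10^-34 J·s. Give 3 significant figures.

Planck pressure: p_P = c⁷/(ℏG²) = 4.68 × 10^113 Pa
atomic unit of pressure: P_au = E_h/a₀³ = m_e⁴e¹⁰/((4πε₀)⁵ℏ⁸) = 3.01 × 10^13 Pa
4.17 × 10^3 × 4.68 × 10^113 / 3.01 × 10^13 = 6.48 × 10^103

6.48 × 10^103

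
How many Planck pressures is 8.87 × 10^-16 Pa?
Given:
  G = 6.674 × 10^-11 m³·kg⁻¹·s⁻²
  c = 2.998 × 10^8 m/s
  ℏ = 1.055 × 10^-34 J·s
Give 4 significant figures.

Planck pressure: p_P = c⁷/(ℏG²) = 4.632 × 10^113 Pa.
8.87 × 10^-16 / 4.632 × 10^113 = 1.915 × 10^-129

1.915 × 10^-129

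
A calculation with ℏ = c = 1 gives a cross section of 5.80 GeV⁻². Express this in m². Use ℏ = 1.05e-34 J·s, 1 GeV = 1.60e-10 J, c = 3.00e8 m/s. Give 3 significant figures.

Area is [L]² = [E]⁻²·(ℏc)²; restore (ℏc)².
1 GeV⁻² → (ℏc)² × (1 GeV in J)⁻² = 3.88e-32 m².
Result: 5.80 × 3.88e-32 = 2.25e-31 m².

2.25e-31 m²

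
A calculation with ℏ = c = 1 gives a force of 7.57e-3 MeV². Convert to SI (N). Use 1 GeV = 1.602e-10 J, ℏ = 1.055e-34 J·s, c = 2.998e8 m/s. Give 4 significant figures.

6.142e-3 N

Force is [E]/[L] = [E]²/(ℏc); restore (ℏc)⁻¹.
1 GeV² → 1/(ℏc) × (1 GeV in J)² = 8.114e5 N.
Convert the energy scale: 7.57e-3 MeV² = 7.57e-9 GeV².
Result: 7.57e-9 × 8.114e5 = 6.142e-3 N.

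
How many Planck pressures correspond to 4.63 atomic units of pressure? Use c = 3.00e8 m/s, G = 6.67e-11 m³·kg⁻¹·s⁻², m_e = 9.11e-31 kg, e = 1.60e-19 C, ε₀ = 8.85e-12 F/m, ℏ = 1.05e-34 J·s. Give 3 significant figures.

2.98e-100

atomic unit of pressure: P_au = E_h/a₀³ = m_e⁴e¹⁰/((4πε₀)⁵ℏ⁸) = 3.01e13 Pa
Planck pressure: p_P = c⁷/(ℏG²) = 4.68e113 Pa
4.63 × 3.01e13 / 4.68e113 = 2.98e-100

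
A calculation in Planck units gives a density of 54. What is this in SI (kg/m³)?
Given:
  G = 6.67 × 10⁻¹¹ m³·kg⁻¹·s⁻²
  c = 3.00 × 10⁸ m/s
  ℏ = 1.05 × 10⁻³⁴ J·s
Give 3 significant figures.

2.81 × 10⁹⁸ kg/m³

One Planck density: ρ_P = c⁵/(ℏG²) = 5.20 × 10⁹⁶ kg/m³.
54 × 5.20 × 10⁹⁶ kg/m³ = 2.81 × 10⁹⁸ kg/m³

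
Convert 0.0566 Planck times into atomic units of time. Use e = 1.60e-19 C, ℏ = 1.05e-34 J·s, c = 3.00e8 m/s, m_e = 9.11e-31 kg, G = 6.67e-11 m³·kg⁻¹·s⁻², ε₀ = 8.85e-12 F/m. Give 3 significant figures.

Planck time: t_P = √(ℏG/c⁵) = 5.37e-44 s
atomic unit of time: τ_au = (4πε₀)²ℏ³/(m_e e⁴) = 2.40e-17 s
0.0566 × 5.37e-44 / 2.40e-17 = 1.27e-28

1.27e-28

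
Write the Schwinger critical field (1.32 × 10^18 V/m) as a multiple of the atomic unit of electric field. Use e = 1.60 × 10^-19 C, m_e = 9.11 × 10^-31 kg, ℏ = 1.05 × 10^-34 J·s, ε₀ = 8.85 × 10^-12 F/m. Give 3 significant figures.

atomic unit of electric field: E_au = E_h/(e a₀) = m_e²e⁵/((4πε₀)³ℏ⁴) = 5.20 × 10^11 V/m.
1.32 × 10^18 / 5.20 × 10^11 = 2.54 × 10^6

2.54 × 10^6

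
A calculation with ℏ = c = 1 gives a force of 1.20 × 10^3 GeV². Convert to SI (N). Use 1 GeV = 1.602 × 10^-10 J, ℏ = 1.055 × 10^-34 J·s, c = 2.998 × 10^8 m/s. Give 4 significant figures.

Force is [E]/[L] = [E]²/(ℏc); restore (ℏc)⁻¹.
1 GeV² → 1/(ℏc) × (1 GeV in J)² = 8.114 × 10^5 N.
Result: 1.20 × 10^3 × 8.114 × 10^5 = 9.737 × 10^8 N.

9.737 × 10^8 N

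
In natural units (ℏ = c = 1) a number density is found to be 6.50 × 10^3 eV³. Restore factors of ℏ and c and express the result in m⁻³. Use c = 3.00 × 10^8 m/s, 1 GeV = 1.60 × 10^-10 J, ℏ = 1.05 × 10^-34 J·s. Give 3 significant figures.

Number density is [L]⁻³ = [E]³/(ℏc)³.
1 GeV³ → 1/(ℏc)³ × (1 GeV in J)³ = 1.31 × 10^47 m⁻³.
Convert the energy scale: 6.50 × 10^3 eV³ = 6.50 × 10^-24 GeV³.
Result: 6.50 × 10^-24 × 1.31 × 10^47 = 8.52 × 10^23 m⁻³.

8.52 × 10^23 m⁻³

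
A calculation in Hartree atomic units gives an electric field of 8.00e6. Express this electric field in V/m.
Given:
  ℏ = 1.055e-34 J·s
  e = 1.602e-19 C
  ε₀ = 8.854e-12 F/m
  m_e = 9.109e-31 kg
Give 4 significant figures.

One atomic unit of electric field: E_au = E_h/(e a₀) = m_e²e⁵/((4πε₀)³ℏ⁴) = 5.131e11 V/m.
8.00e6 × 5.131e11 V/m = 4.105e18 V/m

4.105e18 V/m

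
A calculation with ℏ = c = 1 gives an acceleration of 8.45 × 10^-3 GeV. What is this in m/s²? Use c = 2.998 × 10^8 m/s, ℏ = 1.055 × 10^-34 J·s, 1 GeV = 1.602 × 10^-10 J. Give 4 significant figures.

Acceleration is [L]/[T]² = c·[E]/ℏ.
1 GeV → c/ℏ × (1 GeV in J) = 4.552 × 10^32 m/s².
Result: 8.45 × 10^-3 × 4.552 × 10^32 = 3.847 × 10^30 m/s².

3.847 × 10^30 m/s²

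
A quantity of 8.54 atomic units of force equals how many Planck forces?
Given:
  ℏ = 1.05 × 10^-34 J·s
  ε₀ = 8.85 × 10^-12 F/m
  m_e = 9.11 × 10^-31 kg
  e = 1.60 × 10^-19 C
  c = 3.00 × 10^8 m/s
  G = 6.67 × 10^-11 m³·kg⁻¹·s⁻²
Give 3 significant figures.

atomic unit of force: F_au = E_h/a₀ = m_e²e⁶/((4πε₀)³ℏ⁴) = 8.33 × 10^-8 N
Planck force: F_P = c⁴/G = 1.21 × 10^44 N
8.54 × 8.33 × 10^-8 / 1.21 × 10^44 = 5.86 × 10^-51

5.86 × 10^-51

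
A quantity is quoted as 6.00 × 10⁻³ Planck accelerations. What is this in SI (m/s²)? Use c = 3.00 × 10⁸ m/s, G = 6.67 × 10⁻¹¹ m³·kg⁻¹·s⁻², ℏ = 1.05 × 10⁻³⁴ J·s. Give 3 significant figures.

One Planck acceleration: a_P = √(c⁷/(ℏG)) = 5.59 × 10⁵¹ m/s².
6.00 × 10⁻³ × 5.59 × 10⁵¹ m/s² = 3.35 × 10⁴⁹ m/s²

3.35 × 10⁴⁹ m/s²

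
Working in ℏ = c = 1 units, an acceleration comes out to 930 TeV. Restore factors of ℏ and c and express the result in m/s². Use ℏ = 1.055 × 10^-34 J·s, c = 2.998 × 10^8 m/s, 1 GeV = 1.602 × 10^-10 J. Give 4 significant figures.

Acceleration is [L]/[T]² = c·[E]/ℏ.
1 GeV → c/ℏ × (1 GeV in J) = 4.552 × 10^32 m/s².
Convert the energy scale: 930 TeV = 9.30 × 10^5 GeV.
Result: 9.30 × 10^5 × 4.552 × 10^32 = 4.234 × 10^38 m/s².

4.234 × 10^38 m/s²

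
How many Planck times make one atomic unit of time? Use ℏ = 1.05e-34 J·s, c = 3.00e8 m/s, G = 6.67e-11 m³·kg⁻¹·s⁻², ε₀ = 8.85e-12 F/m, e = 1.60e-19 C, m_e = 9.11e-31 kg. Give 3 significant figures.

4.47e26

atomic unit of time: τ_au = (4πε₀)²ℏ³/(m_e e⁴) = 2.40e-17 s
Planck time: t_P = √(ℏG/c⁵) = 5.37e-44 s
ratio = 2.40e-17 / 5.37e-44 = 4.47e26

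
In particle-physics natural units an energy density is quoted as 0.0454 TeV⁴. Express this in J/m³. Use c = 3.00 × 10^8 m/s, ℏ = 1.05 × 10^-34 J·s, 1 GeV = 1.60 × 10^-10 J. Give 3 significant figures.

[E]/[L]³ = [E]⁴/(ℏc)³; restore (ℏc)⁻³.
1 GeV⁴ → 1/(ℏc)³ × (1 GeV in J)⁴ = 2.10 × 10^37 J/m³.
Convert the energy scale: 0.0454 TeV⁴ = 4.54 × 10^10 GeV⁴.
Result: 4.54 × 10^10 × 2.10 × 10^37 = 9.52 × 10^47 J/m³.

9.52 × 10^47 J/m³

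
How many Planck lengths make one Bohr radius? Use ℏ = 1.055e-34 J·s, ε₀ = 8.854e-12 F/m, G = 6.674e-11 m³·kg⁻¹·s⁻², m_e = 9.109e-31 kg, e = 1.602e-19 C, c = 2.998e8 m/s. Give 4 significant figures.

Bohr radius: a₀ = 4πε₀ℏ²/(m_e e²) = 5.297e-11 m
Planck length: ℓ_P = √(ℏG/c³) = 1.616e-35 m
ratio = 5.297e-11 / 1.616e-35 = 3.277e24

3.277e24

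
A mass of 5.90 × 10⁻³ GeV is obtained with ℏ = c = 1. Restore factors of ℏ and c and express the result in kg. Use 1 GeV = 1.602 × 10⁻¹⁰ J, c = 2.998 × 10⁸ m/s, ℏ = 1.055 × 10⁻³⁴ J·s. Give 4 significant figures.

1.052 × 10⁻²⁹ kg

Mass is [E]/c²; divide by c².
1 GeV → 1/c² × (1 GeV in J) = 1.782 × 10⁻²⁷ kg.
Result: 5.90 × 10⁻³ × 1.782 × 10⁻²⁷ = 1.052 × 10⁻²⁹ kg.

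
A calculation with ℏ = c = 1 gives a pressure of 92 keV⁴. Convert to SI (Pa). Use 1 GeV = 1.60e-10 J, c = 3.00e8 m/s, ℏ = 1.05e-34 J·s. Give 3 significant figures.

Pressure is [E]/[L]³ = [E]⁴/(ℏc)³.
1 GeV⁴ → 1/(ℏc)³ × (1 GeV in J)⁴ = 2.10e37 Pa.
Convert the energy scale: 92 keV⁴ = 9.20e-23 GeV⁴.
Result: 9.20e-23 × 2.10e37 = 1.93e15 Pa.

1.93e15 Pa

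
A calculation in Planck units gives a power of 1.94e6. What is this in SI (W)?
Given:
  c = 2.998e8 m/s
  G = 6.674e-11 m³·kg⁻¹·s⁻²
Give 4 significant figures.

7.040e58 W

One Planck power: P_P = c⁵/G = 3.629e52 W.
1.94e6 × 3.629e52 W = 7.040e58 W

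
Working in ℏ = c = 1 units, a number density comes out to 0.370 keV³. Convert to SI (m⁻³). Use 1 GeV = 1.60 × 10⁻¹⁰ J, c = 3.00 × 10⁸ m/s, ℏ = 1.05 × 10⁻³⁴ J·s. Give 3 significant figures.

4.85 × 10²⁸ m⁻³

Number density is [L]⁻³ = [E]³/(ℏc)³.
1 GeV³ → 1/(ℏc)³ × (1 GeV in J)³ = 1.31 × 10⁴⁷ m⁻³.
Convert the energy scale: 0.370 keV³ = 3.70 × 10⁻¹⁹ GeV³.
Result: 3.70 × 10⁻¹⁹ × 1.31 × 10⁴⁷ = 4.85 × 10²⁸ m⁻³.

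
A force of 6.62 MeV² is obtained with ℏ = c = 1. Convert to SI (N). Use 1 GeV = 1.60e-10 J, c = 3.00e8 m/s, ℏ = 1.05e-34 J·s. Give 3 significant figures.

Force is [E]/[L] = [E]²/(ℏc); restore (ℏc)⁻¹.
1 GeV² → 1/(ℏc) × (1 GeV in J)² = 8.13e5 N.
Convert the energy scale: 6.62 MeV² = 6.62e-6 GeV².
Result: 6.62e-6 × 8.13e5 = 5.38 N.

5.38 N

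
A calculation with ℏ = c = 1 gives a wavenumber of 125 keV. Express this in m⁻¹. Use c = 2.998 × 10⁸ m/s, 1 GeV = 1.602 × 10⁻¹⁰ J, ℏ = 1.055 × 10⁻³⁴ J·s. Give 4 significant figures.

6.331 × 10¹¹ m⁻¹

Inverse length is [E]/(ℏc).
1 GeV → 1/(ℏc) × (1 GeV in J) = 5.065 × 10¹⁵ m⁻¹.
Convert the energy scale: 125 keV = 1.25 × 10⁻⁴ GeV.
Result: 1.25 × 10⁻⁴ × 5.065 × 10¹⁵ = 6.331 × 10¹¹ m⁻¹.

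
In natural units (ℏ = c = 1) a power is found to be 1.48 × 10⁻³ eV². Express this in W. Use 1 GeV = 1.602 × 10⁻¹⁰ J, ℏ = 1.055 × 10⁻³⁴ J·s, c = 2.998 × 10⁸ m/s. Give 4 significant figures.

3.600 × 10⁻⁷ W

Power is [E]/[T] = [E]²/ℏ.
1 GeV² → 1/ℏ × (1 GeV in J)² = 2.433 × 10¹⁴ W.
Convert the energy scale: 1.48 × 10⁻³ eV² = 1.48 × 10⁻²¹ GeV².
Result: 1.48 × 10⁻²¹ × 2.433 × 10¹⁴ = 3.600 × 10⁻⁷ W.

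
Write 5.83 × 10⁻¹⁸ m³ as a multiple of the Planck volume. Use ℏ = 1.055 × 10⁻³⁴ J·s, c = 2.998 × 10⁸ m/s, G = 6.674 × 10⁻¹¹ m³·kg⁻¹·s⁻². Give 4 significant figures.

1.380 × 10⁸⁷

Planck volume: V_P = (ℏG/c³)^(3/2) = 4.224 × 10⁻¹⁰⁵ m³.
5.83 × 10⁻¹⁸ / 4.224 × 10⁻¹⁰⁵ = 1.380 × 10⁸⁷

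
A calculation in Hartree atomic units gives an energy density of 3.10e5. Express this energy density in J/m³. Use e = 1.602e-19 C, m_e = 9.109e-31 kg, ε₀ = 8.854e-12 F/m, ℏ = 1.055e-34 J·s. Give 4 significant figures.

9.080e18 J/m³

One atomic unit of energy density: u_au = E_h/a₀³ = m_e⁴e¹⁰/((4πε₀)⁵ℏ⁸) = 2.929e13 J/m³.
3.10e5 × 2.929e13 J/m³ = 9.080e18 J/m³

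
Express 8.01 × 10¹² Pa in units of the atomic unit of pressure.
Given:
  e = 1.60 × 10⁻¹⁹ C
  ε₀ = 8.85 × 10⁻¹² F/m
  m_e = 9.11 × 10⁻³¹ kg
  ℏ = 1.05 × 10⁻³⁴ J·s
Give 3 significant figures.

atomic unit of pressure: P_au = E_h/a₀³ = m_e⁴e¹⁰/((4πε₀)⁵ℏ⁸) = 3.01 × 10¹³ Pa.
8.01 × 10¹² / 3.01 × 10¹³ = 0.266

0.266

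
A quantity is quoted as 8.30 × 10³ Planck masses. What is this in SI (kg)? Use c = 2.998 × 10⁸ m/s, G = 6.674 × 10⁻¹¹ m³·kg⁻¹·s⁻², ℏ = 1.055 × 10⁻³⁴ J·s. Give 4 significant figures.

One Planck mass: m_P = √(ℏc/G) = 2.177 × 10⁻⁸ kg.
8.30 × 10³ × 2.177 × 10⁻⁸ kg = 1.807 × 10⁻⁴ kg

1.807 × 10⁻⁴ kg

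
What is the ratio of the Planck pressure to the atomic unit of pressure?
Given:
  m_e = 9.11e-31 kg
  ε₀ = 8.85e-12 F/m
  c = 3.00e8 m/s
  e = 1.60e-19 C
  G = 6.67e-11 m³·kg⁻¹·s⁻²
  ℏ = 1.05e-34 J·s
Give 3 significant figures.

Planck pressure: p_P = c⁷/(ℏG²) = 4.68e113 Pa
atomic unit of pressure: P_au = E_h/a₀³ = m_e⁴e¹⁰/((4πε₀)⁵ℏ⁸) = 3.01e13 Pa
ratio = 4.68e113 / 3.01e13 = 1.55e100

1.55e100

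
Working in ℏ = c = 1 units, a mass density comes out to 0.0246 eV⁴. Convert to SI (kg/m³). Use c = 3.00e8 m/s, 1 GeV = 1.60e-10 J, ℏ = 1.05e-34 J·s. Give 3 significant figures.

Mass density is [E]/(c²[L]³) = [E]⁴/(ℏ³c⁵).
1 GeV⁴ → 1/(ℏ³c⁵) × (1 GeV in J)⁴ = 2.33e20 kg/m³.
Convert the energy scale: 0.0246 eV⁴ = 2.46e-38 GeV⁴.
Result: 2.46e-38 × 2.33e20 = 5.73e-18 kg/m³.

5.73e-18 kg/m³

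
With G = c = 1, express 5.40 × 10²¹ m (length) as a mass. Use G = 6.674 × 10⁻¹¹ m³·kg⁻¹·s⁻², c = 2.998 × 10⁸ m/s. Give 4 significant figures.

7.272 × 10⁴⁸ kg

Length → mass via c²/G.
5.40 × 10²¹ m × (c²/G) = 7.272 × 10⁴⁸ kg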